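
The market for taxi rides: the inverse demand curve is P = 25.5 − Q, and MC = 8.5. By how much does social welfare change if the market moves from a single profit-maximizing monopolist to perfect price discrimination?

Social welfare rises by 36.125

Monopoly sets MR = MC: 25.5 − 2Q = 8.5 ⇒ Q = 8.5, P = 25.5 − 8.5 = 17.
CS = ½·(25.5 − 17)·8.5 = 36.125; PS = (17 − 8.5)·8.5 = 72.25; TS = 108.375.
A perfectly discriminating monopolist sells every unit with P(Q) ≥ MC(Q), so output equals the competitive quantity Q = 17. Each buyer pays their reservation price, so CS = 0 and the firm captures all surplus.
TS = 144.5 (equal to competitive TS).
Change in social welfare: 144.5 − 108.375 = 36.125.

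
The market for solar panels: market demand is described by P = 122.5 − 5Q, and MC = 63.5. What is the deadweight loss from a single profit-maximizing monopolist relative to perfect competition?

DWL = 87.025

Under competition P = MC = 63.5, so Q = (122.5 − 63.5)/5 = 11.8.
The monopolist equates marginal revenue to marginal cost: 122.5 − 10Q = 63.5, so Q = 5.9. From demand, P = 93.
DWL is the triangle between Q = 5.9 and Q = 11.8: ½·(11.8 − 5.9)·(93 − 63.5) = 87.025.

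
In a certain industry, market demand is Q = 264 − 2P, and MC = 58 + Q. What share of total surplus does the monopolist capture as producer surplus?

PS/TS = 0.8

Inverting demand: P = 132 − 0.5Q.
Monopoly sets MR = MC: 132 − Q = 58 + Q ⇒ Q = 37, P = 132 − 0.5·37 = 113.5.
CS = ½·(132 − 113.5)·37 = 342.25.
PS = P·Q − VC(Q) = 113.5·37 − (58·37 + ½·1·37²) = 1369.
Share captured = PS/TS = 1369/1711.25 = 0.8.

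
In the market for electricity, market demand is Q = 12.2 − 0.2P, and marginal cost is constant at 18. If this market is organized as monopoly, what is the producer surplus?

PS = 92.45

Inverting demand: P = 61 − 5Q.
The monopolist equates marginal revenue to marginal cost: 61 − 10Q = 18, so Q = 4.3. From demand, P = 39.5.
PS = (39.5 − 18)·4.3 = 92.45.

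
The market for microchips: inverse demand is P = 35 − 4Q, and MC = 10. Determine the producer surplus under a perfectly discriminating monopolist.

PS = 78.125

Under first-degree price discrimination the firm charges each unit its demand price and produces up to where P = MC, i.e. Q = 6.25. Consumer surplus is zero; producer surplus equals total surplus.
PS = ½·(35 − 10)·6.25 = 78.125.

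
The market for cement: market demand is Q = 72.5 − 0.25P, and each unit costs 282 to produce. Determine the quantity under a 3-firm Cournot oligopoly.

Q = 1.5

Inverting demand: P = 290 − 4Q.
In a 3-firm Cournot equilibrium, symmetry and the first-order condition give q = (290 − 282)/(16) = 0.5. So Q = 1.5 and P = 284.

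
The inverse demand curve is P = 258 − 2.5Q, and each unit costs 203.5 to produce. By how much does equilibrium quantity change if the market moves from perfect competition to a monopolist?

Perfect competition: P = MC = 203.5, so 258 − 2.5Q = 203.5 and Q = 21.8.
The monopolist equates marginal revenue to marginal cost: 258 − 5Q = 203.5, so Q = 10.9. From demand, P = 230.75.
Change in equilibrium quantity: 10.9 − 21.8 = −10.9.

Equilibrium quantity falls by 10.9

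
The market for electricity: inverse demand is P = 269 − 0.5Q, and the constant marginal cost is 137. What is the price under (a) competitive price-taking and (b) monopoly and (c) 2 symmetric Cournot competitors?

Perfect competition: P = MC = 137, so 269 − 0.5Q = 137 and Q = 264.
Monopoly sets MR = MC: 269 − Q = 137 ⇒ Q = 132, P = 269 − 0.5·132 = 203.
With 2 symmetric Cournot firms, each firm's FOC gives 269 − 1.5q = 137, so q = 88, Q = 2·88 = 176, and P = 181.

Competition: P = 137; Monopoly: P = 203; Cournot: P = 181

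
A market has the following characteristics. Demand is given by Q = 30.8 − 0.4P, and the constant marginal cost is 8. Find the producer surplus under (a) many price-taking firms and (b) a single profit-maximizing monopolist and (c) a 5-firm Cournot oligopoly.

Competition: PS = 0; Monopoly: PS = 476.1; Cournot: PS = 264.5

Inverting demand: P = 77 − 2.5Q.
Competitive firms price at marginal cost: P = 8, giving Q = 27.6.
PS = (8 − 8)·27.6 = 0.
Monopoly sets MR = MC: 77 − 5Q = 8 ⇒ Q = 13.8, P = 77 − 2.5·13.8 = 42.5.
PS = (42.5 − 8)·13.8 = 476.1.
Cournot with 5 identical firms: the symmetric best-response condition is 77 − 15q = 8. Each firm produces q = 4.6, total output Q = 23, price P = 19.5.
PS = (19.5 − 8)·23 = 264.5.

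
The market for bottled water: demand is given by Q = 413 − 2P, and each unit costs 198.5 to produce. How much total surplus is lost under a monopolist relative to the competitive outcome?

DWL = 16

Inverting demand: P = 206.5 − 0.5Q.
Perfect competition: P = MC = 198.5, so 206.5 − 0.5Q = 198.5 and Q = 16.
The monopolist equates marginal revenue to marginal cost: 206.5 − Q = 198.5, so Q = 8. From demand, P = 202.5.
DWL is the triangle between Q = 8 and Q = 16: ½·(16 − 8)·(202.5 − 198.5) = 16.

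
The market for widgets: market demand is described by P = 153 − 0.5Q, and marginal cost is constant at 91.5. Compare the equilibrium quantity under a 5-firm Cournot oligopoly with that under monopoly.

Cournot: Q = 102.5; Monopoly: Q = 61.5

With 5 symmetric Cournot firms, each firm's FOC gives 153 − 3q = 91.5, so q = 20.5, Q = 5·20.5 = 102.5, and P = 101.75.
The monopolist equates marginal revenue to marginal cost: 153 − Q = 91.5, so Q = 61.5. From demand, P = 122.25.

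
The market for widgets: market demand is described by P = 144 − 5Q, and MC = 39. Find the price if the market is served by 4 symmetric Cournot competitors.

P = 60

Cournot with 4 identical firms: the symmetric best-response condition is 144 − 25q = 39. Each firm produces q = 4.2, total output Q = 16.8, price P = 60.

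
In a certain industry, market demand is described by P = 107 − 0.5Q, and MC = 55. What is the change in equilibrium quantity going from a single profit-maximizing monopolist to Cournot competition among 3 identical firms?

Q rises by 26

A monopolist chooses Q where MR = MC. MR = 107 − Q; setting this equal to 55 gives Q = 52 and P = 81.
With 3 symmetric Cournot firms, each firm's FOC gives 107 − 2q = 55, so q = 26, Q = 3·26 = 78, and P = 68.
Change in equilibrium quantity: 78 − 52 = 26.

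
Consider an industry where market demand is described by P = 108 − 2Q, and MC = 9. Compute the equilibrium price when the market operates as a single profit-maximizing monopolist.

Monopoly sets MR = MC: 108 − 4Q = 9 ⇒ Q = 24.75, P = 108 − 2·24.75 = 58.5.

P = 58.5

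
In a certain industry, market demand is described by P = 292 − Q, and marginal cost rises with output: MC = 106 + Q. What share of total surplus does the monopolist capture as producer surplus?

Monopoly sets MR = MC: 292 − 2Q = 106 + Q ⇒ Q = 62, P = 292 − 62 = 230.
CS = ½·(292 − 230)·62 = 1922.
PS = P·Q − VC(Q) = 230·62 − (106·62 + ½·1·62²) = 5766.
Share captured = PS/TS = 5766/7688 = 0.75.

PS/TS = 0.75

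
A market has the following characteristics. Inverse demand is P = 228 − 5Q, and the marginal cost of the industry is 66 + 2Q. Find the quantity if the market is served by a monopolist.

Q = 13.5

The monopolist equates marginal revenue to marginal cost: 228 − 10Q = 66 + 2Q, so Q = 13.5. From demand, P = 160.5.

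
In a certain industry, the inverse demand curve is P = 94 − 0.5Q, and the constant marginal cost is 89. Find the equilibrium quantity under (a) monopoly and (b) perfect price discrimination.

Monopoly: Q = 5; Perfect PD: Q = 10

A monopolist chooses Q where MR = MC. MR = 94 − Q; setting this equal to 89 gives Q = 5 and P = 91.5.
A perfectly discriminating monopolist sells every unit with P(Q) ≥ MC(Q), so output equals the competitive quantity Q = 10. Each buyer pays their reservation price, so CS = 0 and the firm captures all surplus.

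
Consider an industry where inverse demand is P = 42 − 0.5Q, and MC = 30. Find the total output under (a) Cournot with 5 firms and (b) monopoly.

Cournot: Q = 20; Monopoly: Q = 12

In a 5-firm Cournot equilibrium, symmetry and the first-order condition give q = (42 − 30)/(3) = 4. So Q = 20 and P = 32.
The monopolist equates marginal revenue to marginal cost: 42 − Q = 30, so Q = 12. From demand, P = 36.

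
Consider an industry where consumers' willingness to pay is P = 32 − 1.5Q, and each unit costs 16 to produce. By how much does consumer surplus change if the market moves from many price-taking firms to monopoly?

Competitive firms price at marginal cost: P = 16, giving Q = 32/3.
CS = ½·(32 − 16)·32/3 = 256/3.
Monopoly sets MR = MC: 32 − 3Q = 16 ⇒ Q = 16/3, P = 32 − 1.5·16/3 = 24.
CS = ½·(32 − 24)·16/3 = 64/3.
Change in consumer surplus: 64/3 − 256/3 = −64.

Consumer surplus falls by 64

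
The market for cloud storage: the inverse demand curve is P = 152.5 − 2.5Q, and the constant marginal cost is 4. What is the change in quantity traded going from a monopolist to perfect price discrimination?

Q rises by 29.7

The monopolist equates marginal revenue to marginal cost: 152.5 − 5Q = 4, so Q = 29.7. From demand, P = 78.25.
With perfect price discrimination, output is the efficient level Q = 59.4 (where demand meets MC), but every buyer pays their willingness to pay: CS = 0 and PS = total surplus.
Change in quantity traded: 59.4 − 29.7 = 29.7.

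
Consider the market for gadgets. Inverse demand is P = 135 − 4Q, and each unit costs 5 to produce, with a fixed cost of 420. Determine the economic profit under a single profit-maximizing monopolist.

Monopoly sets MR = MC: 135 − 8Q = 5 ⇒ Q = 16.25, P = 135 − 4·16.25 = 70.
Profit = (70 − 5)·16.25 − 420 = 636.25.

Profit = 636.25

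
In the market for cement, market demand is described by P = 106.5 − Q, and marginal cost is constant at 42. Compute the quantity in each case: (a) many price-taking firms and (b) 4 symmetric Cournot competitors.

Perfect competition: P = MC = 42, so 106.5 − Q = 42 and Q = 64.5.
Cournot with 4 identical firms: the symmetric best-response condition is 106.5 − 5q = 42. Each firm produces q = 12.9, total output Q = 51.6, price P = 54.9.

Competition: Q = 64.5; Cournot: Q = 51.6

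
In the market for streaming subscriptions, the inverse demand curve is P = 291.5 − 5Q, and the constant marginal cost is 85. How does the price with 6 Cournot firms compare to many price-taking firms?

Cournot: P = 114.5; Competition: P = 85

With 6 symmetric Cournot firms, each firm's FOC gives 291.5 − 35q = 85, so q = 5.9, Q = 6·5.9 = 35.4, and P = 114.5.
Under competition P = MC = 85, so Q = (291.5 − 85)/5 = 41.3.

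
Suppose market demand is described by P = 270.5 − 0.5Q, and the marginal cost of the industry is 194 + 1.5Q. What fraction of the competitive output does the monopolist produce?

Q_m/Q_c = 0.8

The monopolist equates marginal revenue to marginal cost: 270.5 − Q = 194 + 1.5Q, so Q = 30.6. From demand, P = 255.2.
Under competition P = MC: 270.5 − 0.5Q = 194 + 1.5Q ⇒ Q = 38.25, P = 251.375.
Ratio Q_m/Q_c = 30.6/38.25 = 0.8.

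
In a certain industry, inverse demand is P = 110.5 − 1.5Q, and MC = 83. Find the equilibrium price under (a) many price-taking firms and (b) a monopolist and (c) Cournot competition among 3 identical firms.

Competition: P = 83; Monopoly: P = 96.75; Cournot: P = 89.875

Perfect competition: P = MC = 83, so 110.5 − 1.5Q = 83 and Q = 55/3.
The monopolist equates marginal revenue to marginal cost: 110.5 − 3Q = 83, so Q = 55/6. From demand, P = 96.75.
Cournot with 3 identical firms: the symmetric best-response condition is 110.5 − 6q = 83. Each firm produces q = 55/12, total output Q = 13.75, price P = 89.875.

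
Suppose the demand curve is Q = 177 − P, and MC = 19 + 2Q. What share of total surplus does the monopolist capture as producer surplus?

PS/TS = 0.8

Inverting demand: P = 177 − Q.
A monopolist chooses Q where MR = MC. MR = 177 − 2Q; setting this equal to 19 + 2Q gives Q = 39.5 and P = 137.5.
CS = ½·(177 − 137.5)·39.5 = 780.125.
PS = P·Q − VC(Q) = 137.5·39.5 − (19·39.5 + ½·2·39.5²) = 3120.5.
Share captured = PS/TS = 3120.5/3900.625 = 0.8.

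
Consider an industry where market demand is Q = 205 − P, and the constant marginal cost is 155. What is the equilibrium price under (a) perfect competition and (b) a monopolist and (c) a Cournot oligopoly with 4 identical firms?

Inverting demand: P = 205 − Q.
Competitive firms price at marginal cost: P = 155, giving Q = 50.
Monopoly sets MR = MC: 205 − 2Q = 155 ⇒ Q = 25, P = 205 − 25 = 180.
With 4 symmetric Cournot firms, each firm's FOC gives 205 − 5q = 155, so q = 10, Q = 4·10 = 40, and P = 165.

Competition: P = 155; Monopoly: P = 180; Cournot: P = 165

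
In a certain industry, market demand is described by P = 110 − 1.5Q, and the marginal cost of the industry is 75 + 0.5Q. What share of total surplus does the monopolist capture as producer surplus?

PS/TS = 0.7

The monopolist equates marginal revenue to marginal cost: 110 − 3Q = 75 + 0.5Q, so Q = 10. From demand, P = 95.
CS = ½·(110 − 95)·10 = 75.
PS = P·Q − VC(Q) = 95·10 − (75·10 + ½·0.5·10²) = 175.
Share captured = PS/TS = 175/250 = 0.7.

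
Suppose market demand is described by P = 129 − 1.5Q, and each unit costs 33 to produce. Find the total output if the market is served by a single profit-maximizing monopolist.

The monopolist equates marginal revenue to marginal cost: 129 − 3Q = 33, so Q = 32. From demand, P = 81.

Q = 32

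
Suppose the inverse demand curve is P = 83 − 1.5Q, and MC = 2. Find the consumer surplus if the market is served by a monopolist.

CS = 546.75

A monopolist chooses Q where MR = MC. MR = 83 − 3Q; setting this equal to 2 gives Q = 27 and P = 42.5.
CS = ½·(83 − 42.5)·27 = 546.75.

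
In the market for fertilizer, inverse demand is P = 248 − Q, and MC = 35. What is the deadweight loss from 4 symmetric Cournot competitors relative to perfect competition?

Competitive firms price at marginal cost: P = 35, giving Q = 213.
With 4 symmetric Cournot firms, each firm's FOC gives 248 − 5q = 35, so q = 42.6, Q = 4·42.6 = 170.4, and P = 77.6.
DWL is the triangle between Q = 170.4 and Q = 213: ½·(213 − 170.4)·(77.6 − 35) = 907.38.

DWL = 907.38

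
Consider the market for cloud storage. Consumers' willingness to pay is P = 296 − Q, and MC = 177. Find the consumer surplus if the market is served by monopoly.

CS = 1770.125

Monopoly sets MR = MC: 296 − 2Q = 177 ⇒ Q = 59.5, P = 296 − 59.5 = 236.5.
CS = ½·(296 − 236.5)·59.5 = 1770.125.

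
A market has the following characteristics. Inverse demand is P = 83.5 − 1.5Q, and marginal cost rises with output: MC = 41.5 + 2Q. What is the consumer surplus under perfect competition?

Under competition P = MC: 83.5 − 1.5Q = 41.5 + 2Q ⇒ Q = 12, P = 65.5.
CS = ½·(83.5 − 65.5)·12 = 108.

CS = 108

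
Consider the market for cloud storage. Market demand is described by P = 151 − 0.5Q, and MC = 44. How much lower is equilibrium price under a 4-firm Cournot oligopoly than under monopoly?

Monopoly sets MR = MC: 151 − Q = 44 ⇒ Q = 107, P = 151 − 0.5·107 = 97.5.
In a 4-firm Cournot equilibrium, symmetry and the first-order condition give q = (151 − 44)/(2.5) = 42.8. So Q = 171.2 and P = 65.4.
Change in equilibrium price: 65.4 − 97.5 = −32.1.

Equilibrium price falls by 32.1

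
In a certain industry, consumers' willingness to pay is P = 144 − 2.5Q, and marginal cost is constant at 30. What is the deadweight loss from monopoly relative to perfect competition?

Competitive firms price at marginal cost: P = 30, giving Q = 45.6.
Monopoly sets MR = MC: 144 − 5Q = 30 ⇒ Q = 22.8, P = 144 − 2.5·22.8 = 87.
DWL is the triangle between Q = 22.8 and Q = 45.6: ½·(45.6 − 22.8)·(87 − 30) = 649.8.

DWL = 649.8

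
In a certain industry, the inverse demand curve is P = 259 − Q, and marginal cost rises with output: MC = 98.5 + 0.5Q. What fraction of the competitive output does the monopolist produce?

Q_m/Q_c = 0.6

Monopoly sets MR = MC: 259 − 2Q = 98.5 + 0.5Q ⇒ Q = 64.2, P = 259 − 64.2 = 194.8.
Under competition P = MC: 259 − Q = 98.5 + 0.5Q ⇒ Q = 107, P = 152.
Ratio Q_m/Q_c = 64.2/107 = 0.6.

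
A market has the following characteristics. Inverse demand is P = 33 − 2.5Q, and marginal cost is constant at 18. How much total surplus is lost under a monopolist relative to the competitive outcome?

Perfect competition: P = MC = 18, so 33 − 2.5Q = 18 and Q = 6.
Monopoly sets MR = MC: 33 − 5Q = 18 ⇒ Q = 3, P = 33 − 2.5·3 = 25.5.
DWL is the triangle between Q = 3 and Q = 6: ½·(6 − 3)·(25.5 − 18) = 11.25.

DWL = 11.25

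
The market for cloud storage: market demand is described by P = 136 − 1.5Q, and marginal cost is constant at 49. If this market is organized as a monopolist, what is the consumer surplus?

CS = 630.75

A monopolist chooses Q where MR = MC. MR = 136 − 3Q; setting this equal to 49 gives Q = 29 and P = 92.5.
CS = ½·(136 − 92.5)·29 = 630.75.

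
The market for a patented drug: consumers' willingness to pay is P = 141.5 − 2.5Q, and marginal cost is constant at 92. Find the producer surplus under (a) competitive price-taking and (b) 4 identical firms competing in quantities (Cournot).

Competition: PS = 0; Cournot: PS = 156.816

Under competition P = MC = 92, so Q = (141.5 − 92)/2.5 = 19.8.
PS = (92 − 92)·19.8 = 0.
With 4 symmetric Cournot firms, each firm's FOC gives 141.5 − 12.5q = 92, so q = 3.96, Q = 4·3.96 = 15.84, and P = 101.9.
PS = (101.9 − 92)·15.84 = 156.816.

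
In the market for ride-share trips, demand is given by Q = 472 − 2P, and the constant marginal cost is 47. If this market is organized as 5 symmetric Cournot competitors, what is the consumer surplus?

Inverting demand: P = 236 − 0.5Q.
With 5 symmetric Cournot firms, each firm's FOC gives 236 − 3q = 47, so q = 63, Q = 5·63 = 315, and P = 78.5.
CS = ½·(236 − 78.5)·315 = 24806.25.

CS = 24806.25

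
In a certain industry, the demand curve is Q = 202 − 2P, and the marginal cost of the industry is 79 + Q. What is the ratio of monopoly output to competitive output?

Inverting demand: P = 101 − 0.5Q.
Monopoly sets MR = MC: 101 − Q = 79 + Q ⇒ Q = 11, P = 101 − 0.5·11 = 95.5.
Under competition P = MC: 101 − 0.5Q = 79 + Q ⇒ Q = 44/3, P = 281/3.
Ratio Q_m/Q_c = 11/(44/3) = 0.75.

Q_m/Q_c = 0.75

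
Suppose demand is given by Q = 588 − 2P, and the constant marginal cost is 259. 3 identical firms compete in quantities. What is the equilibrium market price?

Inverting demand: P = 294 − 0.5Q.
Cournot with 3 identical firms: the symmetric best-response condition is 294 − 2q = 259. Each firm produces q = 17.5, total output Q = 52.5, price P = 267.75.

P = 267.75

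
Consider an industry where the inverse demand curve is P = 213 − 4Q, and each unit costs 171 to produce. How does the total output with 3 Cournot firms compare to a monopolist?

Cournot with 3 identical firms: the symmetric best-response condition is 213 − 16q = 171. Each firm produces q = 2.625, total output Q = 7.875, price P = 181.5.
A monopolist chooses Q where MR = MC. MR = 213 − 8Q; setting this equal to 171 gives Q = 5.25 and P = 192.

Cournot: Q = 7.875; Monopoly: Q = 5.25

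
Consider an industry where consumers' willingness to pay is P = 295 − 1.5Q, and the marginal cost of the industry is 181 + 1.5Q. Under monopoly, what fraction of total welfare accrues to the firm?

A monopolist chooses Q where MR = MC. MR = 295 − 3Q; setting this equal to 181 + 1.5Q gives Q = 76/3 and P = 257.
CS = ½·(295 − 257)·76/3 = 1444/3.
PS = P·Q − VC(Q) = 257·76/3 − (181·76/3 + ½·1.5·(76/3)²) = 1444.
Share captured = PS/TS = 1444/(5776/3) = 0.75.

PS/TS = 0.75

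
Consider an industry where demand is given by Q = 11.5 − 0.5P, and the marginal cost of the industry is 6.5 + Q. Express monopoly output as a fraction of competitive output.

Inverting demand: P = 23 − 2Q.
The monopolist equates marginal revenue to marginal cost: 23 − 4Q = 6.5 + Q, so Q = 3.3. From demand, P = 16.4.
Under competition P = MC: 23 − 2Q = 6.5 + Q ⇒ Q = 5.5, P = 12.
Ratio Q_m/Q_c = 3.3/5.5 = 0.6.

Q_m/Q_c = 0.6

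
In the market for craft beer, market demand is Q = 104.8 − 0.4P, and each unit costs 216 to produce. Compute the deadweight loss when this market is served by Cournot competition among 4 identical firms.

DWL = 16.928

Inverting demand: P = 262 − 2.5Q.
Under competition P = MC = 216, so Q = (262 − 216)/2.5 = 18.4.
With 4 symmetric Cournot firms, each firm's FOC gives 262 − 12.5q = 216, so q = 3.68, Q = 4·3.68 = 14.72, and P = 225.2.
DWL is the triangle between Q = 14.72 and Q = 18.4: ½·(18.4 − 14.72)·(225.2 − 216) = 16.928.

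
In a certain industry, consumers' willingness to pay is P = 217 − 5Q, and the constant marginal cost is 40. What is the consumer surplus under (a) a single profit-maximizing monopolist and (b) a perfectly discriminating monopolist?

Monopoly sets MR = MC: 217 − 10Q = 40 ⇒ Q = 17.7, P = 217 − 5·17.7 = 128.5.
CS = ½·(217 − 128.5)·17.7 = 783.225.
A perfectly discriminating monopolist sells every unit with P(Q) ≥ MC(Q), so output equals the competitive quantity Q = 35.4. Each buyer pays their reservation price, so CS = 0 and the firm captures all surplus.
CS = 0.

Monopoly: CS = 783.225; Perfect PD: CS = 0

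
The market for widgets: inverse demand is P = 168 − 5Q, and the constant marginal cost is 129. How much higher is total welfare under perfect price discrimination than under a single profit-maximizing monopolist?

Monopoly sets MR = MC: 168 − 10Q = 129 ⇒ Q = 3.9, P = 168 − 5·3.9 = 148.5.
CS = ½·(168 − 148.5)·3.9 = 38.025; PS = (148.5 − 129)·3.9 = 76.05; TS = 114.075.
Under first-degree price discrimination the firm charges each unit its demand price and produces up to where P = MC, i.e. Q = 7.8. Consumer surplus is zero; producer surplus equals total surplus.
TS = 152.1 (equal to competitive TS).
Change in total welfare: 152.1 − 114.075 = 38.025.

TS rises by 38.025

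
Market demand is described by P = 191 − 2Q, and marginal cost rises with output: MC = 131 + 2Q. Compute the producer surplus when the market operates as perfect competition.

Competitive equilibrium sets price equal to marginal cost: 191 − 2Q = 131 + 2Q, so Q = 15 and P = 161.
PS = P·Q − VC(Q) = 161·15 − (131·15 + ½·2·15²) = 225.

PS = 225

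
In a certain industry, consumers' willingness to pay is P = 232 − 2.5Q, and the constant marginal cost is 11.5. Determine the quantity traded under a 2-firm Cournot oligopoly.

Q = 58.8

Cournot with 2 identical firms: the symmetric best-response condition is 232 − 7.5q = 11.5. Each firm produces q = 29.4, total output Q = 58.8, price P = 85.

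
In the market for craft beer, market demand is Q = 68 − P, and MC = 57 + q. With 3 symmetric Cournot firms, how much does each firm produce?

q_i = 2.2

Inverting demand: P = 68 − Q.
Cournot with 3 identical firms: the symmetric best-response condition is 68 − 4q = 57 + q. Each firm produces q = 2.2, total output Q = 6.6, price P = 61.4.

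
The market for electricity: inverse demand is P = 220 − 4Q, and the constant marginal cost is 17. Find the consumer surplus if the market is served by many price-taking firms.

Competitive firms price at marginal cost: P = 17, giving Q = 50.75.
CS = ½·(220 − 17)·50.75 = 5151.125.

CS = 5151.125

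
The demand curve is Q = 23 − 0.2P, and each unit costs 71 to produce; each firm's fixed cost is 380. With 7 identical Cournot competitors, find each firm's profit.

π_i = −373.95

Inverting demand: P = 115 − 5Q.
Cournot with 7 identical firms: the symmetric best-response condition is 115 − 40q = 71. Each firm produces q = 1.1, total output Q = 7.7, price P = 76.5.
Each firm's profit = (76.5 − 71)·1.1 − 380 = −373.95.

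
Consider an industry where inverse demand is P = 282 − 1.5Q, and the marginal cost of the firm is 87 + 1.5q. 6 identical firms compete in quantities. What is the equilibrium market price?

In a 6-firm Cournot equilibrium, symmetry and the first-order condition give q = (282 − 87)/(12) = 16.25. So Q = 97.5 and P = 135.75.

P = 135.75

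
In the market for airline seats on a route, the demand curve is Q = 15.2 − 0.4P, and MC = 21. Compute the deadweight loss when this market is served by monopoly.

Inverting demand: P = 38 − 2.5Q.
Under competition P = MC = 21, so Q = (38 − 21)/2.5 = 6.8.
The monopolist equates marginal revenue to marginal cost: 38 − 5Q = 21, so Q = 3.4. From demand, P = 29.5.
DWL is the triangle between Q = 3.4 and Q = 6.8: ½·(6.8 − 3.4)·(29.5 − 21) = 14.45.

DWL = 14.45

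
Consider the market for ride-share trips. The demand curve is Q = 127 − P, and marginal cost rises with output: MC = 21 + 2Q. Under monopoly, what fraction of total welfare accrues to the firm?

PS/TS = 0.8

Inverting demand: P = 127 − Q.
Monopoly sets MR = MC: 127 − 2Q = 21 + 2Q ⇒ Q = 26.5, P = 127 − 26.5 = 100.5.
CS = ½·(127 − 100.5)·26.5 = 351.125.
PS = P·Q − VC(Q) = 100.5·26.5 − (21·26.5 + ½·2·26.5²) = 1404.5.
Share captured = PS/TS = 1404.5/1755.625 = 0.8.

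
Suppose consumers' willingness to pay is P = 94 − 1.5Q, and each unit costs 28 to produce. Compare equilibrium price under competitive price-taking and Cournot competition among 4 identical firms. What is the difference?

Competitive firms price at marginal cost: P = 28, giving Q = 44.
Cournot with 4 identical firms: the symmetric best-response condition is 94 − 7.5q = 28. Each firm produces q = 8.8, total output Q = 35.2, price P = 41.2.
Change in equilibrium price: 41.2 − 28 = 13.2.

Equilibrium price rises by 13.2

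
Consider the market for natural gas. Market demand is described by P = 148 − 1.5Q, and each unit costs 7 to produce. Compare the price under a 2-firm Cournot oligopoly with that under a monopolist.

Cournot: P = 54; Monopoly: P = 77.5

In a 2-firm Cournot equilibrium, symmetry and the first-order condition give q = (148 − 7)/(4.5) = 94/3. So Q = 188/3 and P = 54.
The monopolist equates marginal revenue to marginal cost: 148 − 3Q = 7, so Q = 47. From demand, P = 77.5.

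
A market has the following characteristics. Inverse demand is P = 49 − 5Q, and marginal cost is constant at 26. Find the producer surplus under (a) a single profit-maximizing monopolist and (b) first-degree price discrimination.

Monopoly: PS = 26.45; Perfect PD: PS = 52.9

A monopolist chooses Q where MR = MC. MR = 49 − 10Q; setting this equal to 26 gives Q = 2.3 and P = 37.5.
PS = (37.5 − 26)·2.3 = 26.45.
Under first-degree price discrimination the firm charges each unit its demand price and produces up to where P = MC, i.e. Q = 4.6. Consumer surplus is zero; producer surplus equals total surplus.
PS = ½·(49 − 26)·4.6 = 52.9.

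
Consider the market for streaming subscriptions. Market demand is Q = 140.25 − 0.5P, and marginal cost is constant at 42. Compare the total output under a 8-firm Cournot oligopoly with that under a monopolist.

Inverting demand: P = 280.5 − 2Q.
With 8 symmetric Cournot firms, each firm's FOC gives 280.5 − 18q = 42, so q = 13.25, Q = 8·13.25 = 106, and P = 68.5.
A monopolist chooses Q where MR = MC. MR = 280.5 − 4Q; setting this equal to 42 gives Q = 59.625 and P = 161.25.

Cournot: Q = 106; Monopoly: Q = 59.625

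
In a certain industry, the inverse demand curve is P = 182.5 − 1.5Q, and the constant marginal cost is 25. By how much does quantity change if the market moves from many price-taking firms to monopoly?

Competitive firms price at marginal cost: P = 25, giving Q = 105.
Monopoly sets MR = MC: 182.5 − 3Q = 25 ⇒ Q = 52.5, P = 182.5 − 1.5·52.5 = 103.75.
Change in quantity: 52.5 − 105 = −52.5.

Q falls by 52.5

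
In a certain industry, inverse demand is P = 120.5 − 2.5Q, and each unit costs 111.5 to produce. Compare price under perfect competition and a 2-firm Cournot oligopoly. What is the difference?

Price rises by 3

Perfect competition: P = MC = 111.5, so 120.5 − 2.5Q = 111.5 and Q = 3.6.
Cournot with 2 identical firms: the symmetric best-response condition is 120.5 − 7.5q = 111.5. Each firm produces q = 1.2, total output Q = 2.4, price P = 114.5.
Change in price: 114.5 − 111.5 = 3.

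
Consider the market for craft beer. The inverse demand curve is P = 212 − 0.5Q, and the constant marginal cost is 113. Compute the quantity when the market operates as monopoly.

Q = 99

Monopoly sets MR = MC: 212 − Q = 113 ⇒ Q = 99, P = 212 − 0.5·99 = 162.5.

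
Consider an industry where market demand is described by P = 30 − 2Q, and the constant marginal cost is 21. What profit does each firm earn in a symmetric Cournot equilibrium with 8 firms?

With 8 symmetric Cournot firms, each firm's FOC gives 30 − 18q = 21, so q = 0.5, Q = 8·0.5 = 4, and P = 22.
Each firm's profit = (22 − 21)·0.5 = 0.5.

π_i = 0.5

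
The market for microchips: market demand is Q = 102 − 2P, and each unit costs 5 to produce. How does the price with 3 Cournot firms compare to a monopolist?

Inverting demand: P = 51 − 0.5Q.
With 3 symmetric Cournot firms, each firm's FOC gives 51 − 2q = 5, so q = 23, Q = 3·23 = 69, and P = 16.5.
The monopolist equates marginal revenue to marginal cost: 51 − Q = 5, so Q = 46. From demand, P = 28.

Cournot: P = 16.5; Monopoly: P = 28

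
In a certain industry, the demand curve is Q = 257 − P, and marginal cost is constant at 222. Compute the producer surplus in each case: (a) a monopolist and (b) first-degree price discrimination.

Inverting demand: P = 257 − Q.
Monopoly sets MR = MC: 257 − 2Q = 222 ⇒ Q = 17.5, P = 257 − 17.5 = 239.5.
PS = (239.5 − 222)·17.5 = 306.25.
Under first-degree price discrimination the firm charges each unit its demand price and produces up to where P = MC, i.e. Q = 35. Consumer surplus is zero; producer surplus equals total surplus.
PS = ½·(257 − 222)·35 = 612.5.

Monopoly: PS = 306.25; Perfect PD: PS = 612.5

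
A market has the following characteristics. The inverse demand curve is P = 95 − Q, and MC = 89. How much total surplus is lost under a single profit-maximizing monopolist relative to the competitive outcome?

DWL = 4.5

Under competition P = MC = 89, so Q = (95 − 89)/1 = 6.
A monopolist chooses Q where MR = MC. MR = 95 − 2Q; setting this equal to 89 gives Q = 3 and P = 92.
DWL is the triangle between Q = 3 and Q = 6: ½·(6 − 3)·(92 − 89) = 4.5.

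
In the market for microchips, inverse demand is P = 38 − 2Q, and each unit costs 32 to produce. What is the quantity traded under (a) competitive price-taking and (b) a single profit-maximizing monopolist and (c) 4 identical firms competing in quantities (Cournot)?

Competition: Q = 3; Monopoly: Q = 1.5; Cournot: Q = 2.4

Under competition P = MC = 32, so Q = (38 − 32)/2 = 3.
The monopolist equates marginal revenue to marginal cost: 38 − 4Q = 32, so Q = 1.5. From demand, P = 35.
With 4 symmetric Cournot firms, each firm's FOC gives 38 − 10q = 32, so q = 0.6, Q = 4·0.6 = 2.4, and P = 33.2.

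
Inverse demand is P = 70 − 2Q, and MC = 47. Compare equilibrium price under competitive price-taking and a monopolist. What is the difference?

Equilibrium price rises by 11.5

Under competition P = MC = 47, so Q = (70 − 47)/2 = 11.5.
The monopolist equates marginal revenue to marginal cost: 70 − 4Q = 47, so Q = 5.75. From demand, P = 58.5.
Change in equilibrium price: 58.5 − 47 = 11.5.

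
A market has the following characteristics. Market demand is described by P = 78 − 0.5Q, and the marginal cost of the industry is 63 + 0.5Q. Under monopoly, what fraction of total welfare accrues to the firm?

PS/TS = 0.75

The monopolist equates marginal revenue to marginal cost: 78 − Q = 63 + 0.5Q, so Q = 10. From demand, P = 73.
CS = ½·(78 − 73)·10 = 25.
PS = P·Q − VC(Q) = 73·10 − (63·10 + ½·0.5·10²) = 75.
Share captured = PS/TS = 75/100 = 0.75.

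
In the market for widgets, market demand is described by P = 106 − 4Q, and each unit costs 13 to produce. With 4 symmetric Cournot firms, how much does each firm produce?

q_i = 4.65

Cournot with 4 identical firms: the symmetric best-response condition is 106 − 20q = 13. Each firm produces q = 4.65, total output Q = 18.6, price P = 31.6.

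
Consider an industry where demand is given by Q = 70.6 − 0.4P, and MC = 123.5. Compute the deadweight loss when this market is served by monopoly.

Inverting demand: P = 176.5 − 2.5Q.
Competitive firms price at marginal cost: P = 123.5, giving Q = 21.2.
A monopolist chooses Q where MR = MC. MR = 176.5 − 5Q; setting this equal to 123.5 gives Q = 10.6 and P = 150.
DWL is the triangle between Q = 10.6 and Q = 21.2: ½·(21.2 − 10.6)·(150 − 123.5) = 140.45.

DWL = 140.45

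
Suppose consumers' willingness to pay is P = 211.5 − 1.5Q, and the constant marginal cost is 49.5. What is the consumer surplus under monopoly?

CS = 2187

The monopolist equates marginal revenue to marginal cost: 211.5 − 3Q = 49.5, so Q = 54. From demand, P = 130.5.
CS = ½·(211.5 − 130.5)·54 = 2187.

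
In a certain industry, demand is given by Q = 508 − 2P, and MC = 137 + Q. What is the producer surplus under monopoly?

PS = 3422.25

Inverting demand: P = 254 − 0.5Q.
Monopoly sets MR = MC: 254 − Q = 137 + Q ⇒ Q = 58.5, P = 254 − 0.5·58.5 = 224.75.
PS = P·Q − VC(Q) = 224.75·58.5 − (137·58.5 + ½·1·58.5²) = 3422.25.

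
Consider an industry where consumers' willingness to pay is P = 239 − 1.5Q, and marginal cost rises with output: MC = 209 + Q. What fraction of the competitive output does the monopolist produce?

Q_m/Q_c = 0.625

The monopolist equates marginal revenue to marginal cost: 239 − 3Q = 209 + Q, so Q = 7.5. From demand, P = 227.75.
Under competition P = MC: 239 − 1.5Q = 209 + Q ⇒ Q = 12, P = 221.
Ratio Q_m/Q_c = 7.5/12 = 0.625.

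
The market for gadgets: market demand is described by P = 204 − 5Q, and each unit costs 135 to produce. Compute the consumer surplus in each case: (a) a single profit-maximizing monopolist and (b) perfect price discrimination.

The monopolist equates marginal revenue to marginal cost: 204 − 10Q = 135, so Q = 6.9. From demand, P = 169.5.
CS = ½·(204 − 169.5)·6.9 = 119.025.
A perfectly discriminating monopolist sells every unit with P(Q) ≥ MC(Q), so output equals the competitive quantity Q = 13.8. Each buyer pays their reservation price, so CS = 0 and the firm captures all surplus.
CS = 0.

Monopoly: CS = 119.025; Perfect PD: CS = 0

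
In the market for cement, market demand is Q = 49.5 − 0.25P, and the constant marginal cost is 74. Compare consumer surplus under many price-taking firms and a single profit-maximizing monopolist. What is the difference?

Inverting demand: P = 198 − 4Q.
Perfect competition: P = MC = 74, so 198 − 4Q = 74 and Q = 31.
CS = ½·(198 − 74)·31 = 1922.
The monopolist equates marginal revenue to marginal cost: 198 − 8Q = 74, so Q = 15.5. From demand, P = 136.
CS = ½·(198 − 136)·15.5 = 480.5.
Change in consumer surplus: 480.5 − 1922 = −1441.5.

CS falls by 1441.5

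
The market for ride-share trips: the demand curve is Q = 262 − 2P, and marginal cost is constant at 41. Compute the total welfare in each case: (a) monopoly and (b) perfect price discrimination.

Inverting demand: P = 131 − 0.5Q.
Monopoly sets MR = MC: 131 − Q = 41 ⇒ Q = 90, P = 131 − 0.5·90 = 86.
CS = ½·(131 − 86)·90 = 2025; PS = (86 − 41)·90 = 4050; TS = 6075.
With perfect price discrimination, output is the efficient level Q = 180 (where demand meets MC), but every buyer pays their willingness to pay: CS = 0 and PS = total surplus.
TS = 8100 (equal to competitive TS).

Monopoly: TS = 6075; Perfect PD: TS = 8100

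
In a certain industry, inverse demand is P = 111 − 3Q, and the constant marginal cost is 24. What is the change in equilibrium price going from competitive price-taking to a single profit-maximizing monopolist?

Under competition P = MC = 24, so Q = (111 − 24)/3 = 29.
A monopolist chooses Q where MR = MC. MR = 111 − 6Q; setting this equal to 24 gives Q = 14.5 and P = 67.5.
Change in equilibrium price: 67.5 − 24 = 43.5.

Equilibrium price rises by 43.5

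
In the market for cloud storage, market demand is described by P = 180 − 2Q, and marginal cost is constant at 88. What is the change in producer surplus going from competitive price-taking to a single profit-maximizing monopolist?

Under competition P = MC = 88, so Q = (180 − 88)/2 = 46.
PS = (88 − 88)·46 = 0.
A monopolist chooses Q where MR = MC. MR = 180 − 4Q; setting this equal to 88 gives Q = 23 and P = 134.
PS = (134 − 88)·23 = 1058.
Change in producer surplus: 1058 − 0 = 1058.

Producer surplus rises by 1058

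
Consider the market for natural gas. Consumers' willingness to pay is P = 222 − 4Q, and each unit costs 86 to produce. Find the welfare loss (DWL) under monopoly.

Under competition P = MC = 86, so Q = (222 − 86)/4 = 34.
The monopolist equates marginal revenue to marginal cost: 222 − 8Q = 86, so Q = 17. From demand, P = 154.
DWL is the triangle between Q = 17 and Q = 34: ½·(34 − 17)·(154 − 86) = 578.

DWL = 578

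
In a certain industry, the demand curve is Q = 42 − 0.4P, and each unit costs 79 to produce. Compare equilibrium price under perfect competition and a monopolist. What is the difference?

Inverting demand: P = 105 − 2.5Q.
Under competition P = MC = 79, so Q = (105 − 79)/2.5 = 10.4.
Monopoly sets MR = MC: 105 − 5Q = 79 ⇒ Q = 5.2, P = 105 − 2.5·5.2 = 92.
Change in equilibrium price: 92 − 79 = 13.

Equilibrium price rises by 13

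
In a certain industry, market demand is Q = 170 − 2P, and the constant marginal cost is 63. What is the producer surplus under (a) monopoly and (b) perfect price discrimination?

Inverting demand: P = 85 − 0.5Q.
Monopoly sets MR = MC: 85 − Q = 63 ⇒ Q = 22, P = 85 − 0.5·22 = 74.
PS = (74 − 63)·22 = 242.
A perfectly discriminating monopolist sells every unit with P(Q) ≥ MC(Q), so output equals the competitive quantity Q = 44. Each buyer pays their reservation price, so CS = 0 and the firm captures all surplus.
PS = ½·(85 − 63)·44 = 484.

Monopoly: PS = 242; Perfect PD: PS = 484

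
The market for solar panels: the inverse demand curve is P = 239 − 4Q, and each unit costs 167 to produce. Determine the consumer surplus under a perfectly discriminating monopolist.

CS = 0

A perfectly discriminating monopolist sells every unit with P(Q) ≥ MC(Q), so output equals the competitive quantity Q = 18. Each buyer pays their reservation price, so CS = 0 and the firm captures all surplus.
CS = 0.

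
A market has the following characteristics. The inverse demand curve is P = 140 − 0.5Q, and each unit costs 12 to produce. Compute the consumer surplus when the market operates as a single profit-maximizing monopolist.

CS = 4096

Monopoly sets MR = MC: 140 − Q = 12 ⇒ Q = 128, P = 140 − 0.5·128 = 76.
CS = ½·(140 − 76)·128 = 4096.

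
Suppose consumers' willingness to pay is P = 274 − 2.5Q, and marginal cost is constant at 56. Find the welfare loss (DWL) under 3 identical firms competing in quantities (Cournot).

Perfect competition: P = MC = 56, so 274 − 2.5Q = 56 and Q = 87.2.
In a 3-firm Cournot equilibrium, symmetry and the first-order condition give q = (274 − 56)/(10) = 21.8. So Q = 65.4 and P = 110.5.
DWL is the triangle between Q = 65.4 and Q = 87.2: ½·(87.2 − 65.4)·(110.5 − 56) = 594.05.

DWL = 594.05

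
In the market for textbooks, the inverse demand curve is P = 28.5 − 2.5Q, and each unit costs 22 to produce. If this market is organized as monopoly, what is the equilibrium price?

P = 25.25

Monopoly sets MR = MC: 28.5 − 5Q = 22 ⇒ Q = 1.3, P = 28.5 − 2.5·1.3 = 25.25.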